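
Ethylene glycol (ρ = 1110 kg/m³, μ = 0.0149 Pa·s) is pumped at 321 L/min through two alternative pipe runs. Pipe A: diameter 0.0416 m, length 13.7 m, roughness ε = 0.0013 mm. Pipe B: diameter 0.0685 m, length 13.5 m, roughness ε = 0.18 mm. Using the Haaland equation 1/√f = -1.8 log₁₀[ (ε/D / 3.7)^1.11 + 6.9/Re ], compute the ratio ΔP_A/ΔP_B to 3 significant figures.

Pipe A: V = Q/A = 0.00535/0.001359 = 3.936 m/s; Re = 1.22e+04; ε/D = 3.13e-05; Haaland → f = 0.0293; ΔP_A = f(L/D)(ρV²/2) = 8.297e+04 Pa.
Pipe B: V = Q/A = 0.00535/0.003685 = 1.452 m/s; Re = 7408; ε/D = 0.00263; Haaland → f = 0.03663; ΔP_B = f(L/D)(ρV²/2) = 8444 Pa.
ΔP_A/ΔP_B = 8.297e+04/8444 = 9.83.

ΔP_A/ΔP_B ≈ 9.83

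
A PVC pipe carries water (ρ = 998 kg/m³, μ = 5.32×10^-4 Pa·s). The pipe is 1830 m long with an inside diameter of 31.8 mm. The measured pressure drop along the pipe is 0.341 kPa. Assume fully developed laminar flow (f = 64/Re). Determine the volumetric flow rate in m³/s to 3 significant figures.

Q ≈ 8.79×10^-6 m³/s

For laminar flow, f = 64/Re with Re = ρVD/μ, so Darcy-Weisbach reduces to ΔP = 32μLV/D². Solving for V: V = ΔP·D²/(32μL) = 341·(0.0318)²/(32·0.000532·1830) = 0.01107 m/s.
Check: Re = ρVD/μ = 998·0.01107·0.0318/0.000532 = 660.3 < 2300, so the laminar assumption holds.
Q = V·A = 0.01107·(π/4·0.0318²) = 8.791e-06 m³/s = 8.79×10^-6 m³/s.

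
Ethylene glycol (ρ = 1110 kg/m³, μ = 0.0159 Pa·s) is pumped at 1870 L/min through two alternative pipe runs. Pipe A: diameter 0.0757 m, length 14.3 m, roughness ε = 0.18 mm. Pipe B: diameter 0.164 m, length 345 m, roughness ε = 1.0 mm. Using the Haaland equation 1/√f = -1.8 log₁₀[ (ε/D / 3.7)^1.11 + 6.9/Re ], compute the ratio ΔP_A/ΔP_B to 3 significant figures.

Pipe A: V = Q/A = 0.03117/0.004501 = 6.925 m/s; Re = 3.66e+04; ε/D = 0.00238; Haaland → f = 0.02794; ΔP_A = f(L/D)(ρV²/2) = 1.405e+05 Pa.
Pipe B: V = Q/A = 0.03117/0.02112 = 1.475 m/s; Re = 1.689e+04; ε/D = 0.0061; Haaland → f = 0.03638; ΔP_B = f(L/D)(ρV²/2) = 9.247e+04 Pa.
ΔP_A/ΔP_B = 1.405e+05/9.247e+04 = 1.52.

ΔP_A/ΔP_B ≈ 1.52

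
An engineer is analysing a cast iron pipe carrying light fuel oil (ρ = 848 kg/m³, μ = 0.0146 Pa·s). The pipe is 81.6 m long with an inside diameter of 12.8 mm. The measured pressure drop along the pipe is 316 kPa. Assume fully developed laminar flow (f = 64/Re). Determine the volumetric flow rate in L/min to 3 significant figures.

Q ≈ 10.5 L/min

For laminar flow, f = 64/Re with Re = ρVD/μ, so Darcy-Weisbach reduces to ΔP = 32μLV/D². Solving for V: V = ΔP·D²/(32μL) = 3.16e+05·(0.0128)²/(32·0.0146·81.6) = 1.358 m/s.
Check: Re = ρVD/μ = 848·1.358·0.0128/0.0146 = 1010 < 2300, so the laminar assumption holds.
Q = V·A = 1.358·(π/4·0.0128²) = 0.0001748 m³/s = 10.5 L/min.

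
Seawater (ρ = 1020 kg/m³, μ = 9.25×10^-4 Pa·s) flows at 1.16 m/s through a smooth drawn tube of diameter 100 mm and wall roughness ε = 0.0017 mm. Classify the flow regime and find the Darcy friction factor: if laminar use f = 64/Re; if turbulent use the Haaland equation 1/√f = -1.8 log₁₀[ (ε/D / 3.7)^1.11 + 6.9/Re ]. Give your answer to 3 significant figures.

Re = ρVD/μ = 1020·1.16·0.1/0.000925 = 1.279e+05.
Re > 4000 → turbulent. ε/D = 1.7e-06/0.1 = 1.7e-05; Haaland: 1/√f = -1.8 log₁₀[1.19e-06 + 5.39e-05] = 7.665, so f = 0.01702.

f ≈ 0.0170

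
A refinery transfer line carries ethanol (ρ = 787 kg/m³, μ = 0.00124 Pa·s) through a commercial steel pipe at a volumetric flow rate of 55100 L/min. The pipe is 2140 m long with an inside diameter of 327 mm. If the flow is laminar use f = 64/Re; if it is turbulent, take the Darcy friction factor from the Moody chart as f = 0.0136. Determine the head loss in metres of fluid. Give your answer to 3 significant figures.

h_f ≈ 542 m

Q = 55100 L/min = 55100/60000 = 0.9183 m³/s.
Cross-sectional area A = πD²/4 = π(0.327)²/4 = 0.08398 m²; mean velocity V = Q/A = 0.9183/0.08398 = 10.93 m/s.
Reynolds number Re = ρVD/μ = 787 · 10.93 · 0.327 / 0.00124 = 2.269e+06.
Re > 4000 → turbulent; use the Moody-chart value f = 0.0136.
Darcy-Weisbach: ΔP = f(L/D)(ρV²/2) = 0.0136·(2140/0.327)·(787·10.93²/2) = 0.0136·6544·4.705e+04 = 4.188e+06 Pa.
Head loss h_f = ΔP/(ρg) = 4.188e+06/(787·9.81) = 542 m.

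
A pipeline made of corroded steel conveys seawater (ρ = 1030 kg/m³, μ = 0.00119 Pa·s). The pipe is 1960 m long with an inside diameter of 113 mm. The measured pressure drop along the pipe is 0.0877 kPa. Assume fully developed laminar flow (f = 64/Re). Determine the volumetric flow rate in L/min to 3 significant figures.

For laminar flow, f = 64/Re with Re = ρVD/μ, so Darcy-Weisbach reduces to ΔP = 32μLV/D². Solving for V: V = ΔP·D²/(32μL) = 87.7·(0.113)²/(32·0.00119·1960) = 0.015 m/s.
Check: Re = ρVD/μ = 1030·0.015·0.113/0.00119 = 1467 < 2300, so the laminar assumption holds.
Q = V·A = 0.015·(π/4·0.113²) = 0.0001505 m³/s = 9.03 L/min.

Q ≈ 9.03 L/min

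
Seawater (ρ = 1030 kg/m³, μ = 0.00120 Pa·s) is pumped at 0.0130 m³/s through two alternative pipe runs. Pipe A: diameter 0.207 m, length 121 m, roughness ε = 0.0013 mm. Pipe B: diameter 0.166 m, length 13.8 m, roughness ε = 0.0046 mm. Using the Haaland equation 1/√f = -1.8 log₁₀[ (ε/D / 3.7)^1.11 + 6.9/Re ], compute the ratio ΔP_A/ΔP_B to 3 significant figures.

Pipe A: V = Q/A = 0.013/0.03365 = 0.3863 m/s; Re = 6.863e+04; ε/D = 6.28e-06; Haaland → f = 0.01933; ΔP_A = f(L/D)(ρV²/2) = 868.3 Pa.
Pipe B: V = Q/A = 0.013/0.02164 = 0.6007 m/s; Re = 8.559e+04; ε/D = 2.77e-05; Haaland → f = 0.01852; ΔP_B = f(L/D)(ρV²/2) = 286 Pa.
ΔP_A/ΔP_B = 868.3/286 = 3.04.

ΔP_A/ΔP_B ≈ 3.04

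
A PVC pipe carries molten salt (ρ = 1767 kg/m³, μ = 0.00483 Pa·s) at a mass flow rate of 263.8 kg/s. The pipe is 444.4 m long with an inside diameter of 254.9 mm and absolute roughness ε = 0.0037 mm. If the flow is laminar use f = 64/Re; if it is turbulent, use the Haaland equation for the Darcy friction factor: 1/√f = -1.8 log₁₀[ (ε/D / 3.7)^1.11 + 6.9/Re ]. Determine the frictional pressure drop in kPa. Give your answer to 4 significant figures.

ΔP ≈ 194.0 kPa

A = πD²/4 = π(0.2549)²/4 = 0.05103 m²; mean velocity V = ṁ/(ρA) = 263.8/(1767 · 0.05103) = 2.926 m/s.
Reynolds number Re = ρVD/μ = 1767 · 2.926 · 0.2549 / 0.00483 = 2.728e+05.
Re > 4000 → turbulent. Relative roughness ε/D = 3.7e-06/0.2549 = 1.45e-05. Haaland: 1/√f = -1.8 log₁₀[(1.45e-05/3.7)^1.11 + 6.9/2.728e+05] = -1.8 log₁₀[9.98e-07 + 2.53e-05] = 8.244, so f = 0.01471.
Darcy-Weisbach: ΔP = f(L/D)(ρV²/2) = 0.01471·(444.4/0.2549)·(1767·2.926²/2) = 0.01471·1743·7562 = 1.94e+05 Pa.
ΔP = 1.94e+05 Pa = 194.0 kPa.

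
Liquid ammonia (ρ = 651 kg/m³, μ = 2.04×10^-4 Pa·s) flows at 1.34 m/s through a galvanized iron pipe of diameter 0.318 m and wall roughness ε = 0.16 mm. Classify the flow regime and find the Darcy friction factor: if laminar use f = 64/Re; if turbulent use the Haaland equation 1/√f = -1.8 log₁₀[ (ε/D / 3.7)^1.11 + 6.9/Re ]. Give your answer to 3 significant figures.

Re = ρVD/μ = 651·1.34·0.318/0.000204 = 1.36e+06.
Re > 4000 → turbulent. ε/D = 0.00016/0.318 = 0.000503; Haaland: 1/√f = -1.8 log₁₀[5.11e-05 + 5.07e-06] = 7.651, so f = 0.01708.

f ≈ 0.0171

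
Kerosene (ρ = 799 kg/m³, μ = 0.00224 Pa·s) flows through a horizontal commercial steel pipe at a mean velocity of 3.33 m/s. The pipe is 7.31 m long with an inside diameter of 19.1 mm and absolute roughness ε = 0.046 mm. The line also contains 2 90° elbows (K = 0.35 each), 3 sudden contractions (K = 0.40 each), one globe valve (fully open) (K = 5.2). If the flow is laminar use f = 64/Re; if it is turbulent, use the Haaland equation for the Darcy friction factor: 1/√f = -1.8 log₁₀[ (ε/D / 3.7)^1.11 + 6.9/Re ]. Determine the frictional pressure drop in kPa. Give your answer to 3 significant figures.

Reynolds number Re = ρVD/μ = 799 · 3.33 · 0.0191 / 0.00224 = 2.269e+04.
Re > 4000 → turbulent. Relative roughness ε/D = 4.6e-05/0.0191 = 0.00241. Haaland: 1/√f = -1.8 log₁₀[(0.00241/3.7)^1.11 + 6.9/2.269e+04] = -1.8 log₁₀[0.00029 + 0.000304] = 5.806, so f = 0.02966.
Total minor-loss coefficient ΣK = 2·0.35 + 3·0.4 + 1·5.2 = 7.1.
ΔP = [f·L/D + ΣK]·(ρV²/2) = [0.02966·7.31/0.0191 + 7.1]·(799·3.33²/2) = [11.35 + 7.1]·4430 = 8.174e+04 Pa.
ΔP = 8.174e+04 Pa = 81.7 kPa.

ΔP ≈ 81.7 kPa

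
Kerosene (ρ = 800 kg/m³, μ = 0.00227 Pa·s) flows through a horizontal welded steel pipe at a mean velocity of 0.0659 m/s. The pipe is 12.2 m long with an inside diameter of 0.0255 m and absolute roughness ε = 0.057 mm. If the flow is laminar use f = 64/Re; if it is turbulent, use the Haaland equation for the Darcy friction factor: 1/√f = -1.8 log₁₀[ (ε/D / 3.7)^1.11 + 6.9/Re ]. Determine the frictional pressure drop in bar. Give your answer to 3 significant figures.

ΔP ≈ 8.98×10^-4 bar

Reynolds number Re = ρVD/μ = 800 · 0.0659 · 0.0255 / 0.00227 = 592.2.
Re < 2300 → laminar flow, so f = 64/Re = 64/592.2 = 0.1081 (the turbulent correlation is not needed).
Darcy-Weisbach: ΔP = f(L/D)(ρV²/2) = 0.1081·(12.2/0.0255)·(800·0.0659²/2) = 0.1081·478.4·1.737 = 89.81 Pa.
ΔP = 89.81 Pa = 8.98×10^-4 bar.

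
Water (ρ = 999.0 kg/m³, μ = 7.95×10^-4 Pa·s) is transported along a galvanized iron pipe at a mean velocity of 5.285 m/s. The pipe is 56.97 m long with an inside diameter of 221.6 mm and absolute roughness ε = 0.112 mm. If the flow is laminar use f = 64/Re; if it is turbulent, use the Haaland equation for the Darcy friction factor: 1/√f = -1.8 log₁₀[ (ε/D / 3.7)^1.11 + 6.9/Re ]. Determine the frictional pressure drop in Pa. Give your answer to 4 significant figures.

ΔP ≈ 61240 Pa

Reynolds number Re = ρVD/μ = 999 · 5.285 · 0.2216 / 0.000795 = 1.472e+06.
Re > 4000 → turbulent. Relative roughness ε/D = 0.000112/0.2216 = 0.000505. Haaland: 1/√f = -1.8 log₁₀[(0.000505/3.7)^1.11 + 6.9/1.472e+06] = -1.8 log₁₀[5.13e-05 + 4.69e-06] = 7.653, so f = 0.01707.
Darcy-Weisbach: ΔP = f(L/D)(ρV²/2) = 0.01707·(56.97/0.2216)·(999·5.285²/2) = 0.01707·257.1·1.395e+04 = 6.124e+04 Pa.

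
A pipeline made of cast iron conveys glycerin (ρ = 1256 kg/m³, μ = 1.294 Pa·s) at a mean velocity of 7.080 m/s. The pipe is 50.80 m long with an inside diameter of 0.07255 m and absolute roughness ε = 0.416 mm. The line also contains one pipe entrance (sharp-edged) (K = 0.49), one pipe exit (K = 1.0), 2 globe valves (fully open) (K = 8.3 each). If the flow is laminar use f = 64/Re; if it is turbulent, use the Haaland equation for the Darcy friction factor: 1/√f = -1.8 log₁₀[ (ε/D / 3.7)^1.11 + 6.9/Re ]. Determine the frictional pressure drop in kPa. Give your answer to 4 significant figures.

ΔP ≈ 3399 kPa

Reynolds number Re = ρVD/μ = 1256 · 7.08 · 0.07255 / 1.29 = 498.6.
Re < 2300 → laminar flow, so f = 64/Re = 64/498.6 = 0.1284 (the turbulent correlation is not needed).
Total minor-loss coefficient ΣK = 1·0.49 + 1·1 + 2·8.3 = 18.1.
ΔP = [f·L/D + ΣK]·(ρV²/2) = [0.1284·50.8/0.07255 + 18.1]·(1256·7.08²/2) = [89.88 + 18.1]·3.148e+04 = 3.399e+06 Pa.
ΔP = 3.399e+06 Pa = 3399 kPa.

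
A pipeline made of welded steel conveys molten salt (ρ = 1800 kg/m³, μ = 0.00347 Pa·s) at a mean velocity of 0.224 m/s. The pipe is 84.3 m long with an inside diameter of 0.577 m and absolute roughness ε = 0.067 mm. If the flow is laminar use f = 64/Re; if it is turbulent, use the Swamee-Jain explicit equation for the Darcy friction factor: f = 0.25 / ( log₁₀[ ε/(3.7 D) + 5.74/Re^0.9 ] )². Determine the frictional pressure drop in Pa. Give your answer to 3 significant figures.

Reynolds number Re = ρVD/μ = 1800 · 0.224 · 0.577 / 0.00347 = 6.705e+04.
Re > 4000 → turbulent. Relative roughness ε/D = 6.7e-05/0.577 = 0.000116. Swamee-Jain: f = 0.25/(log₁₀[0.000116/3.7 + 5.74/6.705e+04^0.9])² = 0.25/(log₁₀[3.14e-05 + 0.00026])² = 0.25/(-3.535)² = 0.02.
Darcy-Weisbach: ΔP = f(L/D)(ρV²/2) = 0.02·(84.3/0.577)·(1800·0.224²/2) = 0.02·146.1·45.16 = 132 Pa.

ΔP ≈ 132 Pa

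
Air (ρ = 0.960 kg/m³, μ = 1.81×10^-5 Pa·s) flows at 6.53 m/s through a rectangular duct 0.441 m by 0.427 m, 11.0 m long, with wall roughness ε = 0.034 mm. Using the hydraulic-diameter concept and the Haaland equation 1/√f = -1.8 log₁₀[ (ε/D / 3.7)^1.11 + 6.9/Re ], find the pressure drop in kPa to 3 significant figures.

Hydraulic diameter D_h = 4A/P = 4·(0.441·0.427)/(2·(0.441+0.427)) = 0.7532/1.736 = 0.4339 m.
Re = ρVD_h/μ = 0.96·6.53·0.4339/1.81e-05 = 1.503e+05.
ε/D_h = 3.4e-05/0.4339 = 7.84e-05; Haaland gives 1/√f = -1.8 log₁₀[6.48e-06+4.59e-05] = 7.705, so f = 0.01684.
ΔP = f(L/D_h)(ρV²/2) = 0.01684·11/0.4339·20.47 = 8.74 Pa.
ΔP = 0.00874 kPa.

ΔP ≈ 0.00874 kPa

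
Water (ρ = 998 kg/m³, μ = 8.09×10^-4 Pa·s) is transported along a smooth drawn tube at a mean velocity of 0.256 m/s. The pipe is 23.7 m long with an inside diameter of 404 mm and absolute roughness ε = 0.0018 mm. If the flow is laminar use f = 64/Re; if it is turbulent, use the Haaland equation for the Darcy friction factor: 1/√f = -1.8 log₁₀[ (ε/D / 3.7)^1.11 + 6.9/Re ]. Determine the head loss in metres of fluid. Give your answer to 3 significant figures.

Reynolds number Re = ρVD/μ = 998 · 0.256 · 0.404 / 0.000809 = 1.276e+05.
Re > 4000 → turbulent. Relative roughness ε/D = 1.8e-06/0.404 = 4.46e-06. Haaland: 1/√f = -1.8 log₁₀[(4.46e-06/3.7)^1.11 + 6.9/1.276e+05] = -1.8 log₁₀[2.69e-07 + 5.41e-05] = 7.677, so f = 0.01697.
Darcy-Weisbach: ΔP = f(L/D)(ρV²/2) = 0.01697·(23.7/0.404)·(998·0.256²/2) = 0.01697·58.66·32.7 = 32.55 Pa.
Head loss h_f = ΔP/(ρg) = 32.55/(998·9.81) = 0.00333 m.

h_f ≈ 0.00333 m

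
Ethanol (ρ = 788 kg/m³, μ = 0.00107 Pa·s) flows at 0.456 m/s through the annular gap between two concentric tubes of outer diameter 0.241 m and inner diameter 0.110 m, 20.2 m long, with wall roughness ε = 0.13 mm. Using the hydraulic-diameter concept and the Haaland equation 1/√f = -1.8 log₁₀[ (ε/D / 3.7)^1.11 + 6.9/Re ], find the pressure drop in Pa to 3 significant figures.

Hydraulic diameter D_h = 4A/P = D_o - D_i = 0.241 - 0.11 = 0.131 m.
Re = ρVD_h/μ = 788·0.456·0.131/0.00107 = 4.399e+04.
ε/D_h = 0.00013/0.131 = 0.000992; Haaland gives 1/√f = -1.8 log₁₀[0.000109+0.000157] = 6.437, so f = 0.02413.
ΔP = f(L/D_h)(ρV²/2) = 0.02413·20.2/0.131·81.93 = 304.9 Pa.

ΔP ≈ 305 Pa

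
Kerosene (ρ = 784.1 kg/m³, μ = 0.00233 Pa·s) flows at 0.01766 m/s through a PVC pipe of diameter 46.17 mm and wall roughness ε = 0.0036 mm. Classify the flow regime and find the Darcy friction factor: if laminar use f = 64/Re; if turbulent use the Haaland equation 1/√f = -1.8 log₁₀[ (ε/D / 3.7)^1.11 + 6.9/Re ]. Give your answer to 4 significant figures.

f ≈ 0.2332

Re = ρVD/μ = 784.1·0.01766·0.04617/0.00233 = 274.4.
Re < 2300 → laminar, so f = 64/Re = 0.2332 (roughness is irrelevant in laminar flow).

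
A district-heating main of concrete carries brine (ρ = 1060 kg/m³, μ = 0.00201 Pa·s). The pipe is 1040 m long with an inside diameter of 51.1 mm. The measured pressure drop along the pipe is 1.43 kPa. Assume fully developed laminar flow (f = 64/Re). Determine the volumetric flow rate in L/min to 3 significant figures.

Q ≈ 6.87 L/min

For laminar flow, f = 64/Re with Re = ρVD/μ, so Darcy-Weisbach reduces to ΔP = 32μLV/D². Solving for V: V = ΔP·D²/(32μL) = 1430·(0.0511)²/(32·0.00201·1040) = 0.05582 m/s.
Check: Re = ρVD/μ = 1060·0.05582·0.0511/0.00201 = 1504 < 2300, so the laminar assumption holds.
Q = V·A = 0.05582·(π/4·0.0511²) = 0.0001145 m³/s = 6.87 L/min.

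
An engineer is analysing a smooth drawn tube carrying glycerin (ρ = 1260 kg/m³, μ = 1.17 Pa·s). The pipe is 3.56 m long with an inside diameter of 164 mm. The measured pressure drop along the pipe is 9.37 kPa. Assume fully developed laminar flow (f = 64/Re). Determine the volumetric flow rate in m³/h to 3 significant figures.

For laminar flow, f = 64/Re with Re = ρVD/μ, so Darcy-Weisbach reduces to ΔP = 32μLV/D². Solving for V: V = ΔP·D²/(32μL) = 9370·(0.164)²/(32·1.17·3.56) = 1.891 m/s.
Check: Re = ρVD/μ = 1260·1.891·0.164/1.17 = 333.9 < 2300, so the laminar assumption holds.
Q = V·A = 1.891·(π/4·0.164²) = 0.03994 m³/s = 144 m³/h.

Q ≈ 144 m³/h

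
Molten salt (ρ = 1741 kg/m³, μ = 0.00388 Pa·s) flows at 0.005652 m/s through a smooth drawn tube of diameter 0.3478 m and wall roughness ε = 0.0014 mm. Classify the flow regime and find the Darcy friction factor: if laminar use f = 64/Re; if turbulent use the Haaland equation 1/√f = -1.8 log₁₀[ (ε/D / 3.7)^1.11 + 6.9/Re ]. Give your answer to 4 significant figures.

f ≈ 0.07256

Re = ρVD/μ = 1741·0.005652·0.3478/0.00388 = 882.1.
Re < 2300 → laminar, so f = 64/Re = 0.07256 (roughness is irrelevant in laminar flow).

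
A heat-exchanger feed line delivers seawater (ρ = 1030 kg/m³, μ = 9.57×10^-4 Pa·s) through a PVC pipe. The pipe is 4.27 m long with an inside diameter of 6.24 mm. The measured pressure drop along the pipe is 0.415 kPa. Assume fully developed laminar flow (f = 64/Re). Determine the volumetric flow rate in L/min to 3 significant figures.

Q ≈ 0.227 L/min

For laminar flow, f = 64/Re with Re = ρVD/μ, so Darcy-Weisbach reduces to ΔP = 32μLV/D². Solving for V: V = ΔP·D²/(32μL) = 415·(0.00624)²/(32·0.000957·4.27) = 0.1236 m/s.
Check: Re = ρVD/μ = 1030·0.1236·0.00624/0.000957 = 829.9 < 2300, so the laminar assumption holds.
Q = V·A = 0.1236·(π/4·0.00624²) = 3.779e-06 m³/s = 0.227 L/min.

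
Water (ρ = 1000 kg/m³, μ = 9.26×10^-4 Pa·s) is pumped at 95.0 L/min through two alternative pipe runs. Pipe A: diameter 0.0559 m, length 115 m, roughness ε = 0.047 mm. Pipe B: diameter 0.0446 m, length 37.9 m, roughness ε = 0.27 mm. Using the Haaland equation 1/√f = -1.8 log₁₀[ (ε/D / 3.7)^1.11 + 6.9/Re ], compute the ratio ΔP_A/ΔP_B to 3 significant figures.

ΔP_A/ΔP_B ≈ 0.702

Pipe A: V = Q/A = 0.001583/0.002454 = 0.6451 m/s; Re = 3.895e+04; ε/D = 0.000841; Haaland → f = 0.02418; ΔP_A = f(L/D)(ρV²/2) = 1.035e+04 Pa.
Pipe B: V = Q/A = 0.001583/0.001562 = 1.013 m/s; Re = 4.881e+04; ε/D = 0.00605; Haaland → f = 0.03378; ΔP_B = f(L/D)(ρV²/2) = 1.474e+04 Pa.
ΔP_A/ΔP_B = 1.035e+04/1.474e+04 = 0.702.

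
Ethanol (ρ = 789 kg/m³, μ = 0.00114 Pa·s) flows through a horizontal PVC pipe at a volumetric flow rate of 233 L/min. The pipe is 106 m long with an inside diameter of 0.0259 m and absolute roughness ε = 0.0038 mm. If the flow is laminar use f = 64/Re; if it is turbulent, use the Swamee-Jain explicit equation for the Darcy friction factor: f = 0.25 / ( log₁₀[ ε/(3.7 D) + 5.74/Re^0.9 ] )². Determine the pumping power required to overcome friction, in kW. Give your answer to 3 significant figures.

Q = 233 L/min = 233/60000 = 0.003883 m³/s.
Cross-sectional area A = πD²/4 = π(0.0259)²/4 = 0.0005269 m²; mean velocity V = Q/A = 0.003883/0.0005269 = 7.371 m/s.
Reynolds number Re = ρVD/μ = 789 · 7.371 · 0.0259 / 0.00114 = 1.321e+05.
Re > 4000 → turbulent. Relative roughness ε/D = 3.8e-06/0.0259 = 0.000147. Swamee-Jain: f = 0.25/(log₁₀[0.000147/3.7 + 5.74/1.321e+05^0.9])² = 0.25/(log₁₀[3.97e-05 + 0.000141])² = 0.25/(-3.743)² = 0.01785.
Darcy-Weisbach: ΔP = f(L/D)(ρV²/2) = 0.01785·(106/0.0259)·(789·7.371²/2) = 0.01785·4093·2.143e+04 = 1.566e+06 Pa.
Pumping power P = QΔP = 0.003883·1.566e+06 = 6080 W = 6.08 kW.

P ≈ 6.08 kW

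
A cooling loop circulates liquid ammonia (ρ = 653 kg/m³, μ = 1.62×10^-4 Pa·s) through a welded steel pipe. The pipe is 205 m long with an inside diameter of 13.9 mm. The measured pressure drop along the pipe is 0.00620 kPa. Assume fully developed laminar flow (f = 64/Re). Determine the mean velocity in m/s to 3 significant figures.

For laminar flow, f = 64/Re with Re = ρVD/μ, so Darcy-Weisbach reduces to ΔP = 32μLV/D². Solving for V: V = ΔP·D²/(32μL) = 6.2·(0.0139)²/(32·0.000162·205) = 0.001127 m/s.
Check: Re = ρVD/μ = 653·0.001127·0.0139/0.000162 = 63.16 < 2300, so the laminar assumption holds.

V ≈ 0.00113 m/s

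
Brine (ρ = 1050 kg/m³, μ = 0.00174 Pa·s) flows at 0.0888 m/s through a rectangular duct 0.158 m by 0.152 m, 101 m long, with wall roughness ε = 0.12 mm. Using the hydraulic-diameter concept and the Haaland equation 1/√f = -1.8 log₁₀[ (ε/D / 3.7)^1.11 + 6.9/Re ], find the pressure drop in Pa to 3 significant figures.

Hydraulic diameter D_h = 4A/P = 4·(0.158·0.152)/(2·(0.158+0.152)) = 0.09606/0.62 = 0.1549 m.
Re = ρVD_h/μ = 1050·0.0888·0.1549/0.00174 = 8303.
ε/D_h = 0.00012/0.1549 = 0.000774; Haaland gives 1/√f = -1.8 log₁₀[8.24e-05+0.000831] = 5.471, so f = 0.03341.
ΔP = f(L/D_h)(ρV²/2) = 0.03341·101/0.1549·4.14 = 90.17 Pa.

ΔP ≈ 90.2 Pa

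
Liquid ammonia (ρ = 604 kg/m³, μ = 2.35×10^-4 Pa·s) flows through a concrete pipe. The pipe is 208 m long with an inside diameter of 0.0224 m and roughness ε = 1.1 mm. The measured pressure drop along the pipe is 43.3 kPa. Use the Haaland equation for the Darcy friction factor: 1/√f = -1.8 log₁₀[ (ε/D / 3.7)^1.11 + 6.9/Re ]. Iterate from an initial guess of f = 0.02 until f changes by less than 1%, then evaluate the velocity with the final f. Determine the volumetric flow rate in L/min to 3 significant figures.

Q ≈ 10.9 L/min

Rearranging Darcy-Weisbach: V = √(2·ΔP·D/(f·L·ρ)). With ε/D = 0.0011/0.0224 = 0.0491, iterate starting from f = 0.02:
  f = 0.02 → V = √(2·4.33e+04·0.0224/(0.02·208·604)) = 0.8787 m/s; Re = ρVD/μ = 5.059e+04; f → 0.07159
  f = 0.07159 → V = 0.4644 m/s; Re = 2.674e+04; f → 0.07202
Converged (Δf/f < 1%). With the final f = 0.07202: V = √(2·4.33e+04·0.0224/(0.07202·208·604)) = 0.463 m/s.
Q = V·A = 0.463·(π/4·0.0224²) = 0.0001825 m³/s = 10.9 L/min.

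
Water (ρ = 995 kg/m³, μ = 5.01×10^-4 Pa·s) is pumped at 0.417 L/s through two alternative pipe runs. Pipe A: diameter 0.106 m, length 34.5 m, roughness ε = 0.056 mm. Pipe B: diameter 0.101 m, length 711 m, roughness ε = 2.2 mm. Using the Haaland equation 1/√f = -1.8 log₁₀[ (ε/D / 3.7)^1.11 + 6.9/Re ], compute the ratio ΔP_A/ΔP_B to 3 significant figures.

ΔP_A/ΔP_B ≈ 0.0224

Pipe A: V = Q/A = 0.000417/0.008825 = 0.04725 m/s; Re = 9948; ε/D = 0.000528; Haaland → f = 0.03158; ΔP_A = f(L/D)(ρV²/2) = 11.42 Pa.
Pipe B: V = Q/A = 0.000417/0.008012 = 0.05205 m/s; Re = 1.044e+04; ε/D = 0.0218; Haaland → f = 0.05371; ΔP_B = f(L/D)(ρV²/2) = 509.6 Pa.
ΔP_A/ΔP_B = 11.42/509.6 = 0.0224.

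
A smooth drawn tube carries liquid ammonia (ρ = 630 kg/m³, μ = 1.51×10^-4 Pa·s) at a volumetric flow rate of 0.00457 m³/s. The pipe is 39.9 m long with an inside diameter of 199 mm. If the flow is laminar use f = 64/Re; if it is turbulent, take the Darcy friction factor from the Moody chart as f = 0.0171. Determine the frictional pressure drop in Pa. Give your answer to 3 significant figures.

ΔP ≈ 23.3 Pa

Cross-sectional area A = πD²/4 = π(0.199)²/4 = 0.0311 m²; mean velocity V = Q/A = 0.00457/0.0311 = 0.1469 m/s.
Reynolds number Re = ρVD/μ = 630 · 0.1469 · 0.199 / 0.000151 = 1.22e+05.
Re > 4000 → turbulent; use the Moody-chart value f = 0.0171.
Darcy-Weisbach: ΔP = f(L/D)(ρV²/2) = 0.0171·(39.9/0.199)·(630·0.1469²/2) = 0.0171·200.5·6.801 = 23.32 Pa.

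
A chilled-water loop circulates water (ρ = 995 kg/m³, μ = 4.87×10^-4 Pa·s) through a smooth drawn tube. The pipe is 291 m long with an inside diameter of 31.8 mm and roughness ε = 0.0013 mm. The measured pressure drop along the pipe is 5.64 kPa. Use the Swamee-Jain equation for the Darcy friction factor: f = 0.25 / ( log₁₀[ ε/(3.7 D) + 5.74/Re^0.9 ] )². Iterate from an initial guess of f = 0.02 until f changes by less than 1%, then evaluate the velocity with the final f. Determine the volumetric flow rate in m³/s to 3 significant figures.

Q ≈ 1.65×10^-4 m³/s

Rearranging Darcy-Weisbach: V = √(2·ΔP·D/(f·L·ρ)). With ε/D = 1.3e-06/0.0318 = 4.09e-05, iterate starting from f = 0.02:
  f = 0.02 → V = √(2·5640·0.0318/(0.02·291·995)) = 0.2489 m/s; Re = ρVD/μ = 1.617e+04; f → 0.02734
  f = 0.02734 → V = 0.2129 m/s; Re = 1.383e+04; f → 0.02847
  f = 0.02847 → V = 0.2086 m/s; Re = 1.355e+04; f → 0.02862
Converged (Δf/f < 1%). With the final f = 0.02862: V = √(2·5640·0.0318/(0.02862·291·995)) = 0.2081 m/s.
Q = V·A = 0.2081·(π/4·0.0318²) = 0.0001652 m³/s = 1.65×10^-4 m³/s.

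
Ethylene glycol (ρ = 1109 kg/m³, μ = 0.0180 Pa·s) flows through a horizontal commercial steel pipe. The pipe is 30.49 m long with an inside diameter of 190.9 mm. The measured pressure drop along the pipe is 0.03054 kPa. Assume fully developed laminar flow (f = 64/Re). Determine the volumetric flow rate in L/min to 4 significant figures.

Q ≈ 108.8 L/min

For laminar flow, f = 64/Re with Re = ρVD/μ, so Darcy-Weisbach reduces to ΔP = 32μLV/D². Solving for V: V = ΔP·D²/(32μL) = 30.54·(0.1909)²/(32·0.018·30.49) = 0.06337 m/s.
Check: Re = ρVD/μ = 1109·0.06337·0.1909/0.018 = 745.4 < 2300, so the laminar assumption holds.
Q = V·A = 0.06337·(π/4·0.1909²) = 0.001814 m³/s = 108.8 L/min.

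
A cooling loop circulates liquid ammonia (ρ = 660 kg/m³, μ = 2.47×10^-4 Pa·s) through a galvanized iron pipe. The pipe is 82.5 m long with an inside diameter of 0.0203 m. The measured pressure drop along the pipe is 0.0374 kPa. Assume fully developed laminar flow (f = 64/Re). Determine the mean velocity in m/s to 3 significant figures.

V ≈ 0.0236 m/s

For laminar flow, f = 64/Re with Re = ρVD/μ, so Darcy-Weisbach reduces to ΔP = 32μLV/D². Solving for V: V = ΔP·D²/(32μL) = 37.4·(0.0203)²/(32·0.000247·82.5) = 0.02364 m/s.
Check: Re = ρVD/μ = 660·0.02364·0.0203/0.000247 = 1282 < 2300, so the laminar assumption holds.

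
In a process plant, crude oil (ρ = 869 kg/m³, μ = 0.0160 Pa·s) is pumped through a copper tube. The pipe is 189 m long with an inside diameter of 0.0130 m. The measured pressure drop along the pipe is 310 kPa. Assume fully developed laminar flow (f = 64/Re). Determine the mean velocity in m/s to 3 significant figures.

For laminar flow, f = 64/Re with Re = ρVD/μ, so Darcy-Weisbach reduces to ΔP = 32μLV/D². Solving for V: V = ΔP·D²/(32μL) = 3.1e+05·(0.013)²/(32·0.016·189) = 0.5414 m/s.
Check: Re = ρVD/μ = 869·0.5414·0.013/0.016 = 382.3 < 2300, so the laminar assumption holds.

V ≈ 0.541 m/s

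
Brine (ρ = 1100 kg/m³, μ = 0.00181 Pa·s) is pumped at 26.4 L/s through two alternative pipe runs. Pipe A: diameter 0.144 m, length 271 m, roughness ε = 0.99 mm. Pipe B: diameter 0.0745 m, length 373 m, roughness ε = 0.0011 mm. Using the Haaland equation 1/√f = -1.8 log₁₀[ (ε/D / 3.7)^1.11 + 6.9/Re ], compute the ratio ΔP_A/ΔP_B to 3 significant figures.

Pipe A: V = Q/A = 0.0264/0.01629 = 1.621 m/s; Re = 1.419e+05; ε/D = 0.00688; Haaland → f = 0.03408; ΔP_A = f(L/D)(ρV²/2) = 9.27e+04 Pa.
Pipe B: V = Q/A = 0.0264/0.004359 = 6.056 m/s; Re = 2.742e+05; ε/D = 1.48e-05; Haaland → f = 0.0147; ΔP_B = f(L/D)(ρV²/2) = 1.485e+06 Pa.
ΔP_A/ΔP_B = 9.27e+04/1.485e+06 = 0.0624.

ΔP_A/ΔP_B ≈ 0.0624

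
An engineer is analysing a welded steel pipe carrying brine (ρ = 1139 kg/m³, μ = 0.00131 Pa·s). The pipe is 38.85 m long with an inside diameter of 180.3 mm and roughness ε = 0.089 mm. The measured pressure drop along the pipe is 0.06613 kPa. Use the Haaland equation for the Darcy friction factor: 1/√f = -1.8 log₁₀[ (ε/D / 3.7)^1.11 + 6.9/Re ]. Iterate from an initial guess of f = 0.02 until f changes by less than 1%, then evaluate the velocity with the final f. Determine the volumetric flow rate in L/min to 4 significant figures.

Q ≈ 220.8 L/min

Rearranging Darcy-Weisbach: V = √(2·ΔP·D/(f·L·ρ)). With ε/D = 8.9e-05/0.1803 = 0.000494, iterate starting from f = 0.02:
  f = 0.02 → V = √(2·66.13·0.1803/(0.02·38.85·1139)) = 0.1641 m/s; Re = ρVD/μ = 2.573e+04; f → 0.02523
  f = 0.02523 → V = 0.1461 m/s; Re = 2.291e+04; f → 0.02586
  f = 0.02586 → V = 0.1443 m/s; Re = 2.263e+04; f → 0.02593
Converged (Δf/f < 1%). With the final f = 0.02593: V = √(2·66.13·0.1803/(0.02593·38.85·1139)) = 0.1442 m/s.
Q = V·A = 0.1442·(π/4·0.1803²) = 0.003681 m³/s = 220.8 L/min.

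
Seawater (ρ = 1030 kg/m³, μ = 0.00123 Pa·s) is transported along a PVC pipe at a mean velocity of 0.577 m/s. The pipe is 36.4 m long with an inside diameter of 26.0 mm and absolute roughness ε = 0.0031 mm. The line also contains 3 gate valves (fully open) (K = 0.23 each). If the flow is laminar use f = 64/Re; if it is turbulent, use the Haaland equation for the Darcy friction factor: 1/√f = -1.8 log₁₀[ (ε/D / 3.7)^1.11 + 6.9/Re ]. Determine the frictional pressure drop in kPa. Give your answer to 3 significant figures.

ΔP ≈ 7.12 kPa

Reynolds number Re = ρVD/μ = 1030 · 0.577 · 0.026 / 0.00123 = 1.256e+04.
Re > 4000 → turbulent. Relative roughness ε/D = 3.1e-06/0.026 = 0.000119. Haaland: 1/√f = -1.8 log₁₀[(0.000119/3.7)^1.11 + 6.9/1.256e+04] = -1.8 log₁₀[1.03e-05 + 0.000549] = 5.854, so f = 0.02918.
Total minor-loss coefficient ΣK = 3·0.23 = 0.69.
ΔP = [f·L/D + ΣK]·(ρV²/2) = [0.02918·36.4/0.026 + 0.69]·(1030·0.577²/2) = [40.85 + 0.69]·171.5 = 7123 Pa.
ΔP = 7123 Pa = 7.12 kPa.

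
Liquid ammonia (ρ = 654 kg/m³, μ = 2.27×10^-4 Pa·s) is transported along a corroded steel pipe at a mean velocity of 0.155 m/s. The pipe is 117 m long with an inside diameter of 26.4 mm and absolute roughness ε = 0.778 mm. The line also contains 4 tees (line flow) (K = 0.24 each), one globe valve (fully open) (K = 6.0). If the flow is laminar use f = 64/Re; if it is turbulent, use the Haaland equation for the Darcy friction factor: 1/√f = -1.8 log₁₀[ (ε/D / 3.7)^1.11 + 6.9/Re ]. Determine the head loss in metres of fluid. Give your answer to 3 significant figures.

h_f ≈ 0.331 m

Reynolds number Re = ρVD/μ = 654 · 0.155 · 0.0264 / 0.000227 = 1.179e+04.
Re > 4000 → turbulent. Relative roughness ε/D = 0.000778/0.0264 = 0.0295. Haaland: 1/√f = -1.8 log₁₀[(0.0295/3.7)^1.11 + 6.9/1.179e+04] = -1.8 log₁₀[0.00468 + 0.000585] = 4.101, so f = 0.05945.
Total minor-loss coefficient ΣK = 4·0.24 + 1·6 = 6.96.
ΔP = [f·L/D + ΣK]·(ρV²/2) = [0.05945·117/0.0264 + 6.96]·(654·0.155²/2) = [263.5 + 6.96]·7.856 = 2125 Pa.
Head loss h_f = ΔP/(ρg) = 2125/(654·9.81) = 0.331 m.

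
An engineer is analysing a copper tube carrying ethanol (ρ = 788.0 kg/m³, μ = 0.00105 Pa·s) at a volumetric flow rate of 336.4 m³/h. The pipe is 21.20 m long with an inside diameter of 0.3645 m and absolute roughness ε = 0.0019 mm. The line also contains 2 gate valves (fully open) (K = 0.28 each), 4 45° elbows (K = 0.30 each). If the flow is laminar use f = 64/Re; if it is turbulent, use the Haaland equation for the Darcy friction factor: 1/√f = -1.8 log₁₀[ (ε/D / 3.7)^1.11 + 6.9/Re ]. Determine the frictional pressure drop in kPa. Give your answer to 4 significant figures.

ΔP ≈ 0.8306 kPa

Q = 336.4 m³/h = 336.4/3600 = 0.09344 m³/s.
Cross-sectional area A = πD²/4 = π(0.3645)²/4 = 0.1043 m²; mean velocity V = Q/A = 0.09344/0.1043 = 0.8955 m/s.
Reynolds number Re = ρVD/μ = 788 · 0.8955 · 0.3645 / 0.00105 = 2.45e+05.
Re > 4000 → turbulent. Relative roughness ε/D = 1.9e-06/0.3645 = 5.21e-06. Haaland: 1/√f = -1.8 log₁₀[(5.21e-06/3.7)^1.11 + 6.9/2.45e+05] = -1.8 log₁₀[3.2e-07 + 2.82e-05] = 8.182, so f = 0.01494.
Total minor-loss coefficient ΣK = 2·0.28 + 4·0.3 = 1.76.
ΔP = [f·L/D + ΣK]·(ρV²/2) = [0.01494·21.2/0.3645 + 1.76]·(788·0.8955²/2) = [0.8689 + 1.76]·316 = 830.6 Pa.
ΔP = 830.6 Pa = 0.8306 kPa.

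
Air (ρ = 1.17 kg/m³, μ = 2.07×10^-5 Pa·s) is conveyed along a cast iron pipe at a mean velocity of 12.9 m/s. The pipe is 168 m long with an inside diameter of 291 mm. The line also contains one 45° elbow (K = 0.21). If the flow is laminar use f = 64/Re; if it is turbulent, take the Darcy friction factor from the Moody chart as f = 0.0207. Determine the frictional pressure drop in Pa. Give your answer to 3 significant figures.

ΔP ≈ 1180 Pa

Reynolds number Re = ρVD/μ = 1.17 · 12.9 · 0.291 / 2.07e-05 = 2.122e+05.
Re > 4000 → turbulent; use the Moody-chart value f = 0.0207.
Total minor-loss coefficient ΣK = 1·0.21 = 0.21.
ΔP = [f·L/D + ΣK]·(ρV²/2) = [0.0207·168/0.291 + 0.21]·(1.17·12.9²/2) = [11.95 + 0.21]·97.35 = 1184 Pa.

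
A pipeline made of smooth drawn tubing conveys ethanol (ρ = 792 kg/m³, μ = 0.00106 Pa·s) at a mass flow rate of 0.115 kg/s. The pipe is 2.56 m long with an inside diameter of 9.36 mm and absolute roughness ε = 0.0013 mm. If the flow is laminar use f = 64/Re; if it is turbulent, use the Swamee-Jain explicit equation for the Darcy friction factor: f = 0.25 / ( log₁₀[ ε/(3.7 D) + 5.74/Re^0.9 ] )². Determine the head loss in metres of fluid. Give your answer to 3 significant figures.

h_f ≈ 1.75 m

A = πD²/4 = π(0.00936)²/4 = 6.881e-05 m²; mean velocity V = ṁ/(ρA) = 0.115/(792 · 6.881e-05) = 2.11 m/s.
Reynolds number Re = ρVD/μ = 792 · 2.11 · 0.00936 / 0.00106 = 1.476e+04.
Re > 4000 → turbulent. Relative roughness ε/D = 1.3e-06/0.00936 = 0.000139. Swamee-Jain: f = 0.25/(log₁₀[0.000139/3.7 + 5.74/1.476e+04^0.9])² = 0.25/(log₁₀[3.75e-05 + 0.00102])² = 0.25/(-2.977)² = 0.0282.
Darcy-Weisbach: ΔP = f(L/D)(ρV²/2) = 0.0282·(2.56/0.00936)·(792·2.11²/2) = 0.0282·273.5·1763 = 1.36e+04 Pa.
Head loss h_f = ΔP/(ρg) = 1.36e+04/(792·9.81) = 1.75 m.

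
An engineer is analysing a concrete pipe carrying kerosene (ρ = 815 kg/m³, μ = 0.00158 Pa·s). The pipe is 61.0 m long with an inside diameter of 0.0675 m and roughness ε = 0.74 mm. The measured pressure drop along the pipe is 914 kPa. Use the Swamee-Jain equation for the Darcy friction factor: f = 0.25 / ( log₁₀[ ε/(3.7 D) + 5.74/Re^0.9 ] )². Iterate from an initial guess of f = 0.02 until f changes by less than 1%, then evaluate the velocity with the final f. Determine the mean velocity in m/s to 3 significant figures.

Rearranging Darcy-Weisbach: V = √(2·ΔP·D/(f·L·ρ)). With ε/D = 0.00074/0.0675 = 0.011, iterate starting from f = 0.02:
  f = 0.02 → V = √(2·9.14e+05·0.0675/(0.02·61·815)) = 11.14 m/s; Re = ρVD/μ = 3.879e+05; f → 0.03935
  f = 0.03935 → V = 7.942 m/s; Re = 2.765e+05; f → 0.03944
Converged (Δf/f < 1%). With the final f = 0.03944: V = √(2·9.14e+05·0.0675/(0.03944·61·815)) = 7.933 m/s.

V ≈ 7.93 m/s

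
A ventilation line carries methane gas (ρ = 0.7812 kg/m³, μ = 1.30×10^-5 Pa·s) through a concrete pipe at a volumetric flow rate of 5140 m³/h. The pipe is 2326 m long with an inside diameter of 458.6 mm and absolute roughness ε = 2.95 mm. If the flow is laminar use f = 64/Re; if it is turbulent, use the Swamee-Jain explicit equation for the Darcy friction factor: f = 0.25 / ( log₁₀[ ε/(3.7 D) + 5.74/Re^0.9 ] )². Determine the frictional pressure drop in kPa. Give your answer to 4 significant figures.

Q = 5140 m³/h = 5140/3600 = 1.428 m³/s.
Cross-sectional area A = πD²/4 = π(0.4586)²/4 = 0.1652 m²; mean velocity V = Q/A = 1.428/0.1652 = 8.644 m/s.
Reynolds number Re = ρVD/μ = 0.7812 · 8.644 · 0.4586 / 1.3e-05 = 2.382e+05.
Re > 4000 → turbulent. Relative roughness ε/D = 0.00295/0.4586 = 0.00643. Swamee-Jain: f = 0.25/(log₁₀[0.00643/3.7 + 5.74/2.382e+05^0.9])² = 0.25/(log₁₀[0.00174 + 8.31e-05])² = 0.25/(-2.74)² = 0.03331.
Darcy-Weisbach: ΔP = f(L/D)(ρV²/2) = 0.03331·(2326/0.4586)·(0.7812·8.644²/2) = 0.03331·5072·29.18 = 4931 Pa.
ΔP = 4931 Pa = 4.931 kPa.

ΔP ≈ 4.931 kPa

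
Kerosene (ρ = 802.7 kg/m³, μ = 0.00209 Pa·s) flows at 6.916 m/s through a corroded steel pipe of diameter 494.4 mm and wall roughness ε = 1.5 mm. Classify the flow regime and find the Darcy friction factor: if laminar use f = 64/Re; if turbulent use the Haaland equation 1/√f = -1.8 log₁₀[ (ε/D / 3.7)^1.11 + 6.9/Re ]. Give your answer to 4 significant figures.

f ≈ 0.02639

Re = ρVD/μ = 802.7·6.916·0.4944/0.00209 = 1.313e+06.
Re > 4000 → turbulent. ε/D = 0.0015/0.4944 = 0.00303; Haaland: 1/√f = -1.8 log₁₀[0.000375 + 5.25e-06] = 6.155, so f = 0.02639.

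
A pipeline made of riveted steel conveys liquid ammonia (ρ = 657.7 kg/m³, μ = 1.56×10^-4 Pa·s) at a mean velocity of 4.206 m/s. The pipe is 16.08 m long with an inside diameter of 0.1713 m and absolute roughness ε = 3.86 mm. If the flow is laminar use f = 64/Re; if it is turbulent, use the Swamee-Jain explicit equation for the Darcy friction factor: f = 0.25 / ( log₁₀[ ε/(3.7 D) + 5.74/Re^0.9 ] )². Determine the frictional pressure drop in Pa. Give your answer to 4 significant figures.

Reynolds number Re = ρVD/μ = 657.7 · 4.206 · 0.1713 / 0.000156 = 3.038e+06.
Re > 4000 → turbulent. Relative roughness ε/D = 0.00386/0.1713 = 0.0225. Swamee-Jain: f = 0.25/(log₁₀[0.0225/3.7 + 5.74/3.038e+06^0.9])² = 0.25/(log₁₀[0.00609 + 8.41e-06])² = 0.25/(-2.215)² = 0.05097.
Darcy-Weisbach: ΔP = f(L/D)(ρV²/2) = 0.05097·(16.08/0.1713)·(657.7·4.206²/2) = 0.05097·93.87·5817 = 2.783e+04 Pa.

ΔP ≈ 27830 Pa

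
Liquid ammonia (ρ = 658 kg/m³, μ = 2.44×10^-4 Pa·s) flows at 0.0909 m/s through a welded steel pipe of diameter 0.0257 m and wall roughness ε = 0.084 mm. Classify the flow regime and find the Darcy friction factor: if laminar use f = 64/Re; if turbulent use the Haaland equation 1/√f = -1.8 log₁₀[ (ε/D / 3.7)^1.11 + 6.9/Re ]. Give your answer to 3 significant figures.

Re = ρVD/μ = 658·0.0909·0.0257/0.000244 = 6300.
Re > 4000 → turbulent. ε/D = 8.4e-05/0.0257 = 0.00327; Haaland: 1/√f = -1.8 log₁₀[0.000408 + 0.0011] = 5.082, so f = 0.03873.

f ≈ 0.0387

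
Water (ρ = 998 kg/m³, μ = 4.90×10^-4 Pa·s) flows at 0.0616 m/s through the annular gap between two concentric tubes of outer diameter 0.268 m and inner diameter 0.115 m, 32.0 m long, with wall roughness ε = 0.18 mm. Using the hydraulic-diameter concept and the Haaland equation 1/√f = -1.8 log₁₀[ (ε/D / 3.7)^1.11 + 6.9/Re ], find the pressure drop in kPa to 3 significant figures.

Hydraulic diameter D_h = 4A/P = D_o - D_i = 0.268 - 0.115 = 0.153 m.
Re = ρVD_h/μ = 998·0.0616·0.153/0.00049 = 1.92e+04.
ε/D_h = 0.00018/0.153 = 0.00118; Haaland gives 1/√f = -1.8 log₁₀[0.000131+0.000359] = 5.957, so f = 0.02818.
ΔP = f(L/D_h)(ρV²/2) = 0.02818·32/0.153·1.893 = 11.16 Pa.
ΔP = 0.0112 kPa.

ΔP ≈ 0.0112 kPa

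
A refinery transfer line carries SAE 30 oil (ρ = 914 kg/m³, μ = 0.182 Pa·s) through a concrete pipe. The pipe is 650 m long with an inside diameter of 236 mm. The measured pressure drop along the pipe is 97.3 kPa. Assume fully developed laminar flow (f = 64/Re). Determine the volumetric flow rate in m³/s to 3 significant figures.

Q ≈ 0.0626 m³/s

For laminar flow, f = 64/Re with Re = ρVD/μ, so Darcy-Weisbach reduces to ΔP = 32μLV/D². Solving for V: V = ΔP·D²/(32μL) = 9.73e+04·(0.236)²/(32·0.182·650) = 1.432 m/s.
Check: Re = ρVD/μ = 914·1.432·0.236/0.182 = 1697 < 2300, so the laminar assumption holds.
Q = V·A = 1.432·(π/4·0.236²) = 0.06262 m³/s = 0.0626 m³/s.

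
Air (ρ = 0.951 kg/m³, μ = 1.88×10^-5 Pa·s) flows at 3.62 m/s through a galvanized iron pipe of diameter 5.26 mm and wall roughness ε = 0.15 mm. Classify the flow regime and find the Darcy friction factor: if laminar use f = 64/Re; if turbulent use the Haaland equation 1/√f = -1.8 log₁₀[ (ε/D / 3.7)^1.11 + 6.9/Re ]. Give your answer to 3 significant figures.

Re = ρVD/μ = 0.951·3.62·0.00526/1.88e-05 = 963.2.
Re < 2300 → laminar, so f = 64/Re = 0.06645 (roughness is irrelevant in laminar flow).

f ≈ 0.0664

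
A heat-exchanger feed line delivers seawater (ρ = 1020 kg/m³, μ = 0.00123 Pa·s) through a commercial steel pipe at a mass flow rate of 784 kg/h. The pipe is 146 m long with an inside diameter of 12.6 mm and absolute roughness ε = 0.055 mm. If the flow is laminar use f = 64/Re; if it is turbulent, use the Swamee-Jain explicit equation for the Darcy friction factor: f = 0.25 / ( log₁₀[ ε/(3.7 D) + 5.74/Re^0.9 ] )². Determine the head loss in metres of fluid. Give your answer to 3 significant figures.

ṁ = 784 kg/h = 784/3600 = 0.2178 kg/s.
A = πD²/4 = π(0.0126)²/4 = 0.0001247 m²; mean velocity V = ṁ/(ρA) = 0.2178/(1020 · 0.0001247) = 1.712 m/s.
Reynolds number Re = ρVD/μ = 1020 · 1.712 · 0.0126 / 0.00123 = 1.789e+04.
Re > 4000 → turbulent. Relative roughness ε/D = 5.5e-05/0.0126 = 0.00437. Swamee-Jain: f = 0.25/(log₁₀[0.00437/3.7 + 5.74/1.789e+04^0.9])² = 0.25/(log₁₀[0.00118 + 0.000854])² = 0.25/(-2.692)² = 0.03451.
Darcy-Weisbach: ΔP = f(L/D)(ρV²/2) = 0.03451·(146/0.0126)·(1020·1.712²/2) = 0.03451·1.159e+04·1495 = 5.979e+05 Pa.
Head loss h_f = ΔP/(ρg) = 5.979e+05/(1020·9.81) = 59.8 m.

h_f ≈ 59.8 m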